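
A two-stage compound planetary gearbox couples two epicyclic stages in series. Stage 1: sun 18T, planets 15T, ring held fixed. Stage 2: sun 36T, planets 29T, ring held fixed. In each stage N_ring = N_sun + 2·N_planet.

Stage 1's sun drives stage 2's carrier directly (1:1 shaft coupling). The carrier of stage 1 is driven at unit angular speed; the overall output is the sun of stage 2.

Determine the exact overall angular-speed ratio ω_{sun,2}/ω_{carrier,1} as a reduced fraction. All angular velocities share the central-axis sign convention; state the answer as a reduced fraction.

Stage 1: N_ring = 18 + 2·15 = 48
Stage 1: 18(ω_s−ω_c) = −48(ω_r−ω_c),  ω_r=0, ω_c=1
Stage 1: ω_s = 1 − (48/18)(0−1) = 11/3
  ⇒ ω_s¹/ω_c¹ = 11/3
Stage 2: N_ring = 36 + 2·29 = 94
Stage 2: 36(ω_s−ω_c) = −94(ω_r−ω_c),  ω_r=0, ω_c=1
Stage 2: ω_s = 1 − (94/36)(0−1) = 65/18
  ⇒ ω_s²/ω_c² = 65/18
Coupling ω_c² = ω_s¹ ⇒ overall = 11/3 × 65/18 = 715/54

715/54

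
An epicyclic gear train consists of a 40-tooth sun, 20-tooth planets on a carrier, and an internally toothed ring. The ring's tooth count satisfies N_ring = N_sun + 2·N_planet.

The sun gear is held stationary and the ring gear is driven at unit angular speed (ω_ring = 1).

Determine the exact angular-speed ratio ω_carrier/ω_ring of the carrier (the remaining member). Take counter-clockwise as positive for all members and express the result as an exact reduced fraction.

N_ring = 40 + 2·20 = 80
40(ω_s−ω_c) = −80(ω_r−ω_c),  ω_s=0, ω_r=1
40(0−ω_c) = −80(1−ω_c)  ⇒  120ω_c = 80  ⇒  ω_c = 2/3
ω_c/ω_r = 2/3

2/3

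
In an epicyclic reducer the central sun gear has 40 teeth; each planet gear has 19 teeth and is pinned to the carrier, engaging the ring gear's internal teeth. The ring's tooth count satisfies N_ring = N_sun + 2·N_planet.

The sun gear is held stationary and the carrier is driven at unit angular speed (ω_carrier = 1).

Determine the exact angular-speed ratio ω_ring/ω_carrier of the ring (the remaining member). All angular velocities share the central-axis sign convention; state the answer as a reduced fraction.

N_ring = 40 + 2·19 = 78
40(ω_s−ω_c) = −78(ω_r−ω_c),  ω_s=0, ω_c=1
ω_r = 1 − (40/78)(0−1) = 59/39
ω_r/ω_c = 59/39

59/39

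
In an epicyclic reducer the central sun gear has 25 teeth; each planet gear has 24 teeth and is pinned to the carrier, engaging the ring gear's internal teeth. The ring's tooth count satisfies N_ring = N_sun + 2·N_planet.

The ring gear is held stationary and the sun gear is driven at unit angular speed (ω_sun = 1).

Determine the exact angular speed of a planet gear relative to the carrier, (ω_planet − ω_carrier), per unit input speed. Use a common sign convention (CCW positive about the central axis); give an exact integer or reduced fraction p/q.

-1825/2352

N_ring = 25 + 2·24 = 73
25(ω_s−ω_c) = −73(ω_r−ω_c),  ω_r=0, ω_s=1
25(1−ω_c) = −73(0−ω_c)  ⇒  98ω_c = 25  ⇒  ω_c = 25/98
sun–planet: 25·(1−25/98) = −24·(ω_p−ω_c)  ⇒  ω_p−ω_c = −(25/24)·(73/98) = -1825/2352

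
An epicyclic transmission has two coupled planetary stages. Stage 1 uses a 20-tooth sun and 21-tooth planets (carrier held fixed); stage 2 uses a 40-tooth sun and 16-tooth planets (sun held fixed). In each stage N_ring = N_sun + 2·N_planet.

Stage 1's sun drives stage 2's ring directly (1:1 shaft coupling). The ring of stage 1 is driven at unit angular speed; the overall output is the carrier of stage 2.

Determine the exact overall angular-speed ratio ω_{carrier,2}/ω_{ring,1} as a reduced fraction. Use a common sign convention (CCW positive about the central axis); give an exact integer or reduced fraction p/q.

-279/140

Stage 1: N_ring = 20 + 2·21 = 62
Stage 1: 20(ω_s−ω_c) = −62(ω_r−ω_c),  ω_c=0, ω_r=1
Stage 1: ω_s = 0 − (62/20)(1−0) = -31/10
  ⇒ ω_s¹/ω_r¹ = -31/10
Stage 2: N_ring = 40 + 2·16 = 72
Stage 2: 40(ω_s−ω_c) = −72(ω_r−ω_c),  ω_s=0, ω_r=1
Stage 2: 40(0−ω_c) = −72(1−ω_c)  ⇒  112ω_c = 72  ⇒  ω_c = 9/14
  ⇒ ω_c²/ω_r² = 9/14
Coupling ω_r² = ω_s¹ ⇒ overall = -31/10 × 9/14 = -279/140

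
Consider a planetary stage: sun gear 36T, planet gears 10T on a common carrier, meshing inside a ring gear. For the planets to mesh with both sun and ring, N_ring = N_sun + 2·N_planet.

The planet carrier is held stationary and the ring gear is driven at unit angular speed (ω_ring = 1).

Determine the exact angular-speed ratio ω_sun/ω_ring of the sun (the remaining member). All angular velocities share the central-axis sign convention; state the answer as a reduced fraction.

N_ring = 36 + 2·10 = 56
36(ω_s−ω_c) = −56(ω_r−ω_c),  ω_c=0, ω_r=1
ω_s = 0 − (56/36)(1−0) = -14/9
ω_s/ω_r = -14/9

-14/9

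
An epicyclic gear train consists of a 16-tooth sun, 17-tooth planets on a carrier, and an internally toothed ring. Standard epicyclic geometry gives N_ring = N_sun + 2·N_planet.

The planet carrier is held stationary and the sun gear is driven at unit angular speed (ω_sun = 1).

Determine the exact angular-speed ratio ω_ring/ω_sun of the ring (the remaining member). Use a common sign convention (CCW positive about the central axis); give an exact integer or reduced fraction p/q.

N_ring = 16 + 2·17 = 50
16(ω_s−ω_c) = −50(ω_r−ω_c),  ω_c=0, ω_s=1
ω_r = 0 − (16/50)(1−0) = -8/25
ω_r/ω_s = -8/25

-8/25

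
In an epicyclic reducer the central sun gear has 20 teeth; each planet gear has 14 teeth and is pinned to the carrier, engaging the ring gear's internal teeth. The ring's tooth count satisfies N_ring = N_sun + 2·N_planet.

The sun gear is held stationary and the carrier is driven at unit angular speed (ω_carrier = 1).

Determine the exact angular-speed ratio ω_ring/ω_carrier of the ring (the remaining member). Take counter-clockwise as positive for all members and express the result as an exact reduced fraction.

17/12

N_ring = 20 + 2·14 = 48
20(ω_s−ω_c) = −48(ω_r−ω_c),  ω_s=0, ω_c=1
ω_r = 1 − (20/48)(0−1) = 17/12
ω_r/ω_c = 17/12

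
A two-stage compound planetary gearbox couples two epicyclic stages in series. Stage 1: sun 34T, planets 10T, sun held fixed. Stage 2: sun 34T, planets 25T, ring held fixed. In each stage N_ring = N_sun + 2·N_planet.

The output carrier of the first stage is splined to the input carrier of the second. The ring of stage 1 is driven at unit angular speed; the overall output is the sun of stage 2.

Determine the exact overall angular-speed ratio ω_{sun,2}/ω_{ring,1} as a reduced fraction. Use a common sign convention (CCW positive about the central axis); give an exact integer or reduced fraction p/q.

1593/748

Stage 1: N_ring = 34 + 2·10 = 54
Stage 1: 34(ω_s−ω_c) = −54(ω_r−ω_c),  ω_s=0, ω_r=1
Stage 1: 34(0−ω_c) = −54(1−ω_c)  ⇒  88ω_c = 54  ⇒  ω_c = 27/44
  ⇒ ω_c¹/ω_r¹ = 27/44
Stage 2: N_ring = 34 + 2·25 = 84
Stage 2: 34(ω_s−ω_c) = −84(ω_r−ω_c),  ω_r=0, ω_c=1
Stage 2: ω_s = 1 − (84/34)(0−1) = 59/17
  ⇒ ω_s²/ω_c² = 59/17
Coupling ω_c² = ω_c¹ ⇒ overall = 27/44 × 59/17 = 1593/748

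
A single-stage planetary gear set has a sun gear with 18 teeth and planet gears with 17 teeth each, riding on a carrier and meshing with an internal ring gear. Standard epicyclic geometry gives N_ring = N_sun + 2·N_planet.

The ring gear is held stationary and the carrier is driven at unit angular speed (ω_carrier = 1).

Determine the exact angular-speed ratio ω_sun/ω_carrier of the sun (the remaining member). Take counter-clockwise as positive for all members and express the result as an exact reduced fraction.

35/9

N_ring = 18 + 2·17 = 52
18(ω_s−ω_c) = −52(ω_r−ω_c),  ω_r=0, ω_c=1
ω_s = 1 − (52/18)(0−1) = 35/9
ω_s/ω_c = 35/9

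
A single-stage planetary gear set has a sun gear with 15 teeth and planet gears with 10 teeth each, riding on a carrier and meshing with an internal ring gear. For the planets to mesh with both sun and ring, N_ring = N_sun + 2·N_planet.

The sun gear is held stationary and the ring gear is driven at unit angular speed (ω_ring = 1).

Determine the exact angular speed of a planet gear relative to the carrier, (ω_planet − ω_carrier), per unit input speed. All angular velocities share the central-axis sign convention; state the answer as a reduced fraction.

21/20

N_ring = 15 + 2·10 = 35
15(ω_s−ω_c) = −35(ω_r−ω_c),  ω_s=0, ω_r=1
15(0−ω_c) = −35(1−ω_c)  ⇒  50ω_c = 35  ⇒  ω_c = 7/10
sun–planet: 15·(0−7/10) = −10·(ω_p−ω_c)  ⇒  ω_p−ω_c = −(15/10)·(-7/10) = 21/20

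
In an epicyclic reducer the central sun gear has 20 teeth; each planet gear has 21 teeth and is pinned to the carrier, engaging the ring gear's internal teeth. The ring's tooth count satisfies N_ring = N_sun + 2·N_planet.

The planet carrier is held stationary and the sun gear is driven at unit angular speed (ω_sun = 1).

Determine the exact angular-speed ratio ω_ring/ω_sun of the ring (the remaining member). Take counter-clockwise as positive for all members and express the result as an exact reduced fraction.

-10/31

N_ring = 20 + 2·21 = 62
20(ω_s−ω_c) = −62(ω_r−ω_c),  ω_c=0, ω_s=1
ω_r = 0 − (20/62)(1−0) = -10/31
ω_r/ω_s = -10/31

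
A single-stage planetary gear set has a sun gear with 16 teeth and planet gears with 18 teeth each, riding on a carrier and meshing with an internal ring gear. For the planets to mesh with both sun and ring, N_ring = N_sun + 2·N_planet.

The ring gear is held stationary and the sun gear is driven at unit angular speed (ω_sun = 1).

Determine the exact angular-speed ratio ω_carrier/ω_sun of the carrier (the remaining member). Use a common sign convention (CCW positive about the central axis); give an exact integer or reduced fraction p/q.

4/17

N_ring = 16 + 2·18 = 52
16(ω_s−ω_c) = −52(ω_r−ω_c),  ω_r=0, ω_s=1
16(1−ω_c) = −52(0−ω_c)  ⇒  68ω_c = 16  ⇒  ω_c = 4/17
ω_c/ω_s = 4/17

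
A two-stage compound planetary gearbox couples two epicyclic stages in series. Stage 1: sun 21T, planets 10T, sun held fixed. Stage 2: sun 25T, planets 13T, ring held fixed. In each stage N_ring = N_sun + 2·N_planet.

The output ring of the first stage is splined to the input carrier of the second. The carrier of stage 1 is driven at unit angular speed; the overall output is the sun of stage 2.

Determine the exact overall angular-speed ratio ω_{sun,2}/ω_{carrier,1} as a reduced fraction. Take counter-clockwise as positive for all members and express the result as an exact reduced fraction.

Stage 1: N_ring = 21 + 2·10 = 41
Stage 1: 21(ω_s−ω_c) = −41(ω_r−ω_c),  ω_s=0, ω_c=1
Stage 1: ω_r = 1 − (21/41)(0−1) = 62/41
  ⇒ ω_r¹/ω_c¹ = 62/41
Stage 2: N_ring = 25 + 2·13 = 51
Stage 2: 25(ω_s−ω_c) = −51(ω_r−ω_c),  ω_r=0, ω_c=1
Stage 2: ω_s = 1 − (51/25)(0−1) = 76/25
  ⇒ ω_s²/ω_c² = 76/25
Coupling ω_c² = ω_r¹ ⇒ overall = 62/41 × 76/25 = 4712/1025

4712/1025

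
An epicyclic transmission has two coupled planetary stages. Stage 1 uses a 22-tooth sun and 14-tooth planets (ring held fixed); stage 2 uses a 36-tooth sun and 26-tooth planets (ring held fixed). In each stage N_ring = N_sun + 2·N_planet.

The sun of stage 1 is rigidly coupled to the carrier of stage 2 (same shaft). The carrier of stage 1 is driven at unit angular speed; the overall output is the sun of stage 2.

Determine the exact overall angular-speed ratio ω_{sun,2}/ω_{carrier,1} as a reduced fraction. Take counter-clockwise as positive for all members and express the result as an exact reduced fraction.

124/11

Stage 1: N_ring = 22 + 2·14 = 50
Stage 1: 22(ω_s−ω_c) = −50(ω_r−ω_c),  ω_r=0, ω_c=1
Stage 1: ω_s = 1 − (50/22)(0−1) = 36/11
  ⇒ ω_s¹/ω_c¹ = 36/11
Stage 2: N_ring = 36 + 2·26 = 88
Stage 2: 36(ω_s−ω_c) = −88(ω_r−ω_c),  ω_r=0, ω_c=1
Stage 2: ω_s = 1 − (88/36)(0−1) = 31/9
  ⇒ ω_s²/ω_c² = 31/9
Coupling ω_c² = ω_s¹ ⇒ overall = 36/11 × 31/9 = 124/11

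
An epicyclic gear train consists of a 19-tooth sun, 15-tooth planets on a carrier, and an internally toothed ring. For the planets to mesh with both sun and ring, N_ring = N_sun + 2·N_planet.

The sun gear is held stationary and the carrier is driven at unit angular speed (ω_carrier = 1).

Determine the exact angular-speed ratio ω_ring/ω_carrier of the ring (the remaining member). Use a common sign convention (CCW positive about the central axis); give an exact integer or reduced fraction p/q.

68/49

N_ring = 19 + 2·15 = 49
19(ω_s−ω_c) = −49(ω_r−ω_c),  ω_s=0, ω_c=1
ω_r = 1 − (19/49)(0−1) = 68/49
ω_r/ω_c = 68/49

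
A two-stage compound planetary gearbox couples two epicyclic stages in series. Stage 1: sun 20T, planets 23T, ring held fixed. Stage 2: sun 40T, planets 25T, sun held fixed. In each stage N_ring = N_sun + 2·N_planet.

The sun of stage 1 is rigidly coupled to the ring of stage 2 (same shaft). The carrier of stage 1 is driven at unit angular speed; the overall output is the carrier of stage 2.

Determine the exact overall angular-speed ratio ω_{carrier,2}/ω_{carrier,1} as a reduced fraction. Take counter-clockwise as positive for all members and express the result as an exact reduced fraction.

387/130

Stage 1: N_ring = 20 + 2·23 = 66
Stage 1: 20(ω_s−ω_c) = −66(ω_r−ω_c),  ω_r=0, ω_c=1
Stage 1: ω_s = 1 − (66/20)(0−1) = 43/10
  ⇒ ω_s¹/ω_c¹ = 43/10
Stage 2: N_ring = 40 + 2·25 = 90
Stage 2: 40(ω_s−ω_c) = −90(ω_r−ω_c),  ω_s=0, ω_r=1
Stage 2: 40(0−ω_c) = −90(1−ω_c)  ⇒  130ω_c = 90  ⇒  ω_c = 9/13
  ⇒ ω_c²/ω_r² = 9/13
Coupling ω_r² = ω_s¹ ⇒ overall = 43/10 × 9/13 = 387/130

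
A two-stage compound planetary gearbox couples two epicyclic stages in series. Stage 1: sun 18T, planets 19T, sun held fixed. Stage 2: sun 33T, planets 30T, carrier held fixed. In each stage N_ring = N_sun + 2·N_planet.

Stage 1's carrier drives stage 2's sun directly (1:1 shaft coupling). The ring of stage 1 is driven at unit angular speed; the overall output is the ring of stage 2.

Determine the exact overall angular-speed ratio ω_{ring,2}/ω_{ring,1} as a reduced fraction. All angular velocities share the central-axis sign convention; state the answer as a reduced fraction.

Stage 1: N_ring = 18 + 2·19 = 56
Stage 1: 18(ω_s−ω_c) = −56(ω_r−ω_c),  ω_s=0, ω_r=1
Stage 1: 18(0−ω_c) = −56(1−ω_c)  ⇒  74ω_c = 56  ⇒  ω_c = 28/37
  ⇒ ω_c¹/ω_r¹ = 28/37
Stage 2: N_ring = 33 + 2·30 = 93
Stage 2: 33(ω_s−ω_c) = −93(ω_r−ω_c),  ω_c=0, ω_s=1
Stage 2: ω_r = 0 − (33/93)(1−0) = -11/31
  ⇒ ω_r²/ω_s² = -11/31
Coupling ω_s² = ω_c¹ ⇒ overall = 28/37 × -11/31 = -308/1147

-308/1147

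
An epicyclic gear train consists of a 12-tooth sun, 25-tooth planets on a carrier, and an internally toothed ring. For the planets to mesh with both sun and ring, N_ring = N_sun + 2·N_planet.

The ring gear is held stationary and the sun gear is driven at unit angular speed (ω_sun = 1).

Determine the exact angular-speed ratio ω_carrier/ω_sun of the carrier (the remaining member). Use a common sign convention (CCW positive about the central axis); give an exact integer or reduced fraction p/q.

6/37

N_ring = 12 + 2·25 = 62
12(ω_s−ω_c) = −62(ω_r−ω_c),  ω_r=0, ω_s=1
12(1−ω_c) = −62(0−ω_c)  ⇒  74ω_c = 12  ⇒  ω_c = 6/37
ω_c/ω_s = 6/37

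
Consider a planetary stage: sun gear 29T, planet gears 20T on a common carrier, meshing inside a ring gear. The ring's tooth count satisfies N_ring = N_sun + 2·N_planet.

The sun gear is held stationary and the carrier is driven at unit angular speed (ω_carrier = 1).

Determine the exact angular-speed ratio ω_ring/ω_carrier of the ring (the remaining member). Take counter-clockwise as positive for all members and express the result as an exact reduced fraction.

N_ring = 29 + 2·20 = 69
29(ω_s−ω_c) = −69(ω_r−ω_c),  ω_s=0, ω_c=1
ω_r = 1 − (29/69)(0−1) = 98/69
ω_r/ω_c = 98/69

98/69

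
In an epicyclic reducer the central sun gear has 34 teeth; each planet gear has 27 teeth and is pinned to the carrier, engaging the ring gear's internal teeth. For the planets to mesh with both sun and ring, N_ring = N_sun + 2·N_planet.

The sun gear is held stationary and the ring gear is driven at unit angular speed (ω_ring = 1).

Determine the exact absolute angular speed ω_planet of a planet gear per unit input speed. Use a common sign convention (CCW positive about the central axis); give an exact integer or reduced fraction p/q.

N_ring = 34 + 2·27 = 88
34(ω_s−ω_c) = −88(ω_r−ω_c),  ω_s=0, ω_r=1
34(0−ω_c) = −88(1−ω_c)  ⇒  122ω_c = 88  ⇒  ω_c = 44/61
sun–planet: 34·(0−44/61) = −27·(ω_p−ω_c)  ⇒  ω_p−ω_c = −(34/27)·(-44/61) = 1496/1647
ω_p = 44/61 + 1496/1647 = 44/27

44/27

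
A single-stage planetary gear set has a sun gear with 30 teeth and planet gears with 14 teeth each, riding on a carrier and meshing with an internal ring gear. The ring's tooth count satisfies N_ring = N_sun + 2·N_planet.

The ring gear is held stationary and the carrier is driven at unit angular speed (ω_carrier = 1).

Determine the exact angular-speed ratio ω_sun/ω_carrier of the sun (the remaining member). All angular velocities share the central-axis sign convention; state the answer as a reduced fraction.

44/15

N_ring = 30 + 2·14 = 58
30(ω_s−ω_c) = −58(ω_r−ω_c),  ω_r=0, ω_c=1
ω_s = 1 − (58/30)(0−1) = 44/15
ω_s/ω_c = 44/15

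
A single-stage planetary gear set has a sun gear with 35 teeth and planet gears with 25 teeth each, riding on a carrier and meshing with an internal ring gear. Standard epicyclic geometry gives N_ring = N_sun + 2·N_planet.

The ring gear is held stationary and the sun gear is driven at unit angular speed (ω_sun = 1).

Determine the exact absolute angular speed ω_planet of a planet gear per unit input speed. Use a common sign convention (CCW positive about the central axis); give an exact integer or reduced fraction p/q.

N_ring = 35 + 2·25 = 85
35(ω_s−ω_c) = −85(ω_r−ω_c),  ω_r=0, ω_s=1
35(1−ω_c) = −85(0−ω_c)  ⇒  120ω_c = 35  ⇒  ω_c = 7/24
sun–planet: 35·(1−7/24) = −25·(ω_p−ω_c)  ⇒  ω_p−ω_c = −(35/25)·(17/24) = -119/120
ω_p = 7/24 − 119/120 = -7/10

-7/10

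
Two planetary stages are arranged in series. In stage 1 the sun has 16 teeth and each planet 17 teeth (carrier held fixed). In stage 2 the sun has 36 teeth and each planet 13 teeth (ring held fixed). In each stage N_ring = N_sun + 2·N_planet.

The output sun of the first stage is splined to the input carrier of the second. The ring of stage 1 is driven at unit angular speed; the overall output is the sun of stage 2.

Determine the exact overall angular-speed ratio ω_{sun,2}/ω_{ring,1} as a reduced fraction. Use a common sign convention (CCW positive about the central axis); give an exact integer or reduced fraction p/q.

Stage 1: N_ring = 16 + 2·17 = 50
Stage 1: 16(ω_s−ω_c) = −50(ω_r−ω_c),  ω_c=0, ω_r=1
Stage 1: ω_s = 0 − (50/16)(1−0) = -25/8
  ⇒ ω_s¹/ω_r¹ = -25/8
Stage 2: N_ring = 36 + 2·13 = 62
Stage 2: 36(ω_s−ω_c) = −62(ω_r−ω_c),  ω_r=0, ω_c=1
Stage 2: ω_s = 1 − (62/36)(0−1) = 49/18
  ⇒ ω_s²/ω_c² = 49/18
Coupling ω_c² = ω_s¹ ⇒ overall = -25/8 × 49/18 = -1225/144

-1225/144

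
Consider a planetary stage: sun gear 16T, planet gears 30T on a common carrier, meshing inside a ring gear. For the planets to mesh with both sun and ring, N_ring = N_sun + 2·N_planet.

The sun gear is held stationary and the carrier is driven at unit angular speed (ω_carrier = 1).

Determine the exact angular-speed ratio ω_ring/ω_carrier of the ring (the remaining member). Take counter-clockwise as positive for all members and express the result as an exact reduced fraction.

N_ring = 16 + 2·30 = 76
16(ω_s−ω_c) = −76(ω_r−ω_c),  ω_s=0, ω_c=1
ω_r = 1 − (16/76)(0−1) = 23/19
ω_r/ω_c = 23/19

23/19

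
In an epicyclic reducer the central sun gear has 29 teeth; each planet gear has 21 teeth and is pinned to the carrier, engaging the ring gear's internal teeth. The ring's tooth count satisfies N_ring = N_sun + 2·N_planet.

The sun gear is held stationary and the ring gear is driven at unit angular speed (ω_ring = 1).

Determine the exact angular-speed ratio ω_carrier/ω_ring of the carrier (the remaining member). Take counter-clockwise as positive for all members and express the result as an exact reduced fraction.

N_ring = 29 + 2·21 = 71
29(ω_s−ω_c) = −71(ω_r−ω_c),  ω_s=0, ω_r=1
29(0−ω_c) = −71(1−ω_c)  ⇒  100ω_c = 71  ⇒  ω_c = 71/100
ω_c/ω_r = 71/100

71/100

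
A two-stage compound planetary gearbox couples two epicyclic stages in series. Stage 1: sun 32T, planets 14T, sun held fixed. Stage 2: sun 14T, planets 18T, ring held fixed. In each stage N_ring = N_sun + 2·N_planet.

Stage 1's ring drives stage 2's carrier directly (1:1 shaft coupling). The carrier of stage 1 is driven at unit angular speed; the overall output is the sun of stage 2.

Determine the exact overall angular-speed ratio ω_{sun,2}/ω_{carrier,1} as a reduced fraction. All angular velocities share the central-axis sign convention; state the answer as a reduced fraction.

736/105

Stage 1: N_ring = 32 + 2·14 = 60
Stage 1: 32(ω_s−ω_c) = −60(ω_r−ω_c),  ω_s=0, ω_c=1
Stage 1: ω_r = 1 − (32/60)(0−1) = 23/15
  ⇒ ω_r¹/ω_c¹ = 23/15
Stage 2: N_ring = 14 + 2·18 = 50
Stage 2: 14(ω_s−ω_c) = −50(ω_r−ω_c),  ω_r=0, ω_c=1
Stage 2: ω_s = 1 − (50/14)(0−1) = 32/7
  ⇒ ω_s²/ω_c² = 32/7
Coupling ω_c² = ω_r¹ ⇒ overall = 23/15 × 32/7 = 736/105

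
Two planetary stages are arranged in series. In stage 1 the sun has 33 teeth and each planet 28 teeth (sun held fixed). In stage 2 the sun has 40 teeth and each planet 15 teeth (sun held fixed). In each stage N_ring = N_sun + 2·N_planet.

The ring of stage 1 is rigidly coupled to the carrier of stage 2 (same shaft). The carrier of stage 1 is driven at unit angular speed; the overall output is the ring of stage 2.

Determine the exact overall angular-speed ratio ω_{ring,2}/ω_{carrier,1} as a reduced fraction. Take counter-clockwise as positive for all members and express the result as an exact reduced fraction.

Stage 1: N_ring = 33 + 2·28 = 89
Stage 1: 33(ω_s−ω_c) = −89(ω_r−ω_c),  ω_s=0, ω_c=1
Stage 1: ω_r = 1 − (33/89)(0−1) = 122/89
  ⇒ ω_r¹/ω_c¹ = 122/89
Stage 2: N_ring = 40 + 2·15 = 70
Stage 2: 40(ω_s−ω_c) = −70(ω_r−ω_c),  ω_s=0, ω_c=1
Stage 2: ω_r = 1 − (40/70)(0−1) = 11/7
  ⇒ ω_r²/ω_c² = 11/7
Coupling ω_c² = ω_r¹ ⇒ overall = 122/89 × 11/7 = 1342/623

1342/623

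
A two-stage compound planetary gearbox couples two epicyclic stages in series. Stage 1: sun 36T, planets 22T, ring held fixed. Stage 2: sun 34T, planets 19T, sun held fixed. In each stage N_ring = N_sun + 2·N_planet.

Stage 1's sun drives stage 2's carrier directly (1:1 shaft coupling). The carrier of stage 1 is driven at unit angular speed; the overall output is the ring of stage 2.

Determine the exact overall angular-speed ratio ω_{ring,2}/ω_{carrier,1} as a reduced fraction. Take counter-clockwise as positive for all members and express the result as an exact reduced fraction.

1537/324

Stage 1: N_ring = 36 + 2·22 = 80
Stage 1: 36(ω_s−ω_c) = −80(ω_r−ω_c),  ω_r=0, ω_c=1
Stage 1: ω_s = 1 − (80/36)(0−1) = 29/9
  ⇒ ω_s¹/ω_c¹ = 29/9
Stage 2: N_ring = 34 + 2·19 = 72
Stage 2: 34(ω_s−ω_c) = −72(ω_r−ω_c),  ω_s=0, ω_c=1
Stage 2: ω_r = 1 − (34/72)(0−1) = 53/36
  ⇒ ω_r²/ω_c² = 53/36
Coupling ω_c² = ω_s¹ ⇒ overall = 29/9 × 53/36 = 1537/324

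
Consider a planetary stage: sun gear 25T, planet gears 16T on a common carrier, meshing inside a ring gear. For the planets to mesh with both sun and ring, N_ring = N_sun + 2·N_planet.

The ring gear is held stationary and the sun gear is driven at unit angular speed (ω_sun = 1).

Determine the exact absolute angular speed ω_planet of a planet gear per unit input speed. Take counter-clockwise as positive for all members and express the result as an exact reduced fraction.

-25/32

N_ring = 25 + 2·16 = 57
25(ω_s−ω_c) = −57(ω_r−ω_c),  ω_r=0, ω_s=1
25(1−ω_c) = −57(0−ω_c)  ⇒  82ω_c = 25  ⇒  ω_c = 25/82
sun–planet: 25·(1−25/82) = −16·(ω_p−ω_c)  ⇒  ω_p−ω_c = −(25/16)·(57/82) = -1425/1312
ω_p = 25/82 − 1425/1312 = -25/32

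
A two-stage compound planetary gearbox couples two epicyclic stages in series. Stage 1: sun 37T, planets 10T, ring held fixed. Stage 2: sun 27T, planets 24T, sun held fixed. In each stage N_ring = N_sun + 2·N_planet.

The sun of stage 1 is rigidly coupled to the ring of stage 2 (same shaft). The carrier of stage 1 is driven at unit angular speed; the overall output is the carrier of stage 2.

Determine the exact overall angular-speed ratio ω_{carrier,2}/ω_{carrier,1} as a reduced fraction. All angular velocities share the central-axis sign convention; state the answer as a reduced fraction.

Stage 1: N_ring = 37 + 2·10 = 57
Stage 1: 37(ω_s−ω_c) = −57(ω_r−ω_c),  ω_r=0, ω_c=1
Stage 1: ω_s = 1 − (57/37)(0−1) = 94/37
  ⇒ ω_s¹/ω_c¹ = 94/37
Stage 2: N_ring = 27 + 2·24 = 75
Stage 2: 27(ω_s−ω_c) = −75(ω_r−ω_c),  ω_s=0, ω_r=1
Stage 2: 27(0−ω_c) = −75(1−ω_c)  ⇒  102ω_c = 75  ⇒  ω_c = 25/34
  ⇒ ω_c²/ω_r² = 25/34
Coupling ω_r² = ω_s¹ ⇒ overall = 94/37 × 25/34 = 1175/629

1175/629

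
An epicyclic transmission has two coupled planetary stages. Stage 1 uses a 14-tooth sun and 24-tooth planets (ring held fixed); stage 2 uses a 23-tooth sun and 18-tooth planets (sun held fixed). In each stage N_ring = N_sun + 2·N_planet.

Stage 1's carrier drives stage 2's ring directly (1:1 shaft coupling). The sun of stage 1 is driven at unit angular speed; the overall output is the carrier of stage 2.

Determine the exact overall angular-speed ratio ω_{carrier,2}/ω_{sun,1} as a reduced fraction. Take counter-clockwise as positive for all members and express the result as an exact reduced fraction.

413/3116

Stage 1: N_ring = 14 + 2·24 = 62
Stage 1: 14(ω_s−ω_c) = −62(ω_r−ω_c),  ω_r=0, ω_s=1
Stage 1: 14(1−ω_c) = −62(0−ω_c)  ⇒  76ω_c = 14  ⇒  ω_c = 7/38
  ⇒ ω_c¹/ω_s¹ = 7/38
Stage 2: N_ring = 23 + 2·18 = 59
Stage 2: 23(ω_s−ω_c) = −59(ω_r−ω_c),  ω_s=0, ω_r=1
Stage 2: 23(0−ω_c) = −59(1−ω_c)  ⇒  82ω_c = 59  ⇒  ω_c = 59/82
  ⇒ ω_c²/ω_r² = 59/82
Coupling ω_r² = ω_c¹ ⇒ overall = 7/38 × 59/82 = 413/3116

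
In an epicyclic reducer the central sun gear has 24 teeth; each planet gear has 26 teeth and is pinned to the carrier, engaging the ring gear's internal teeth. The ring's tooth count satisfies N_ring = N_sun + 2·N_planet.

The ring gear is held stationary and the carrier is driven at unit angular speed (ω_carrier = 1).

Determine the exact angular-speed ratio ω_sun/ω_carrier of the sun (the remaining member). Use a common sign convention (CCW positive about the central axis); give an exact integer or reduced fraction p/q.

N_ring = 24 + 2·26 = 76
24(ω_s−ω_c) = −76(ω_r−ω_c),  ω_r=0, ω_c=1
ω_s = 1 − (76/24)(0−1) = 25/6
ω_s/ω_c = 25/6

25/6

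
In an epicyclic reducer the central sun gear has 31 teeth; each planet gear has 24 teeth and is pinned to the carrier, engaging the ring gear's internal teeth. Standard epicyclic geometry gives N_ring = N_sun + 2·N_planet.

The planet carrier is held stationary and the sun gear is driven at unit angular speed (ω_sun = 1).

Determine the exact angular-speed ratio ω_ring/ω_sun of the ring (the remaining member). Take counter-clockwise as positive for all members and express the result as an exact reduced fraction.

-31/79

N_ring = 31 + 2·24 = 79
31(ω_s−ω_c) = −79(ω_r−ω_c),  ω_c=0, ω_s=1
ω_r = 0 − (31/79)(1−0) = -31/79
ω_r/ω_s = -31/79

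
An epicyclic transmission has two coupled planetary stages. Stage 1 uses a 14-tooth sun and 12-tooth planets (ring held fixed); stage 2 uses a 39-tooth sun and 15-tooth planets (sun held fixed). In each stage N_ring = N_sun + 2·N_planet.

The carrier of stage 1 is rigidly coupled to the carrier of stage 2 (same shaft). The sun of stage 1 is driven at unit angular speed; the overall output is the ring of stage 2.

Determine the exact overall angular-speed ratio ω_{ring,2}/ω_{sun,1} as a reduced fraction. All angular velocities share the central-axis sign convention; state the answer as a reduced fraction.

126/299

Stage 1: N_ring = 14 + 2·12 = 38
Stage 1: 14(ω_s−ω_c) = −38(ω_r−ω_c),  ω_r=0, ω_s=1
Stage 1: 14(1−ω_c) = −38(0−ω_c)  ⇒  52ω_c = 14  ⇒  ω_c = 7/26
  ⇒ ω_c¹/ω_s¹ = 7/26
Stage 2: N_ring = 39 + 2·15 = 69
Stage 2: 39(ω_s−ω_c) = −69(ω_r−ω_c),  ω_s=0, ω_c=1
Stage 2: ω_r = 1 − (39/69)(0−1) = 36/23
  ⇒ ω_r²/ω_c² = 36/23
Coupling ω_c² = ω_c¹ ⇒ overall = 7/26 × 36/23 = 126/299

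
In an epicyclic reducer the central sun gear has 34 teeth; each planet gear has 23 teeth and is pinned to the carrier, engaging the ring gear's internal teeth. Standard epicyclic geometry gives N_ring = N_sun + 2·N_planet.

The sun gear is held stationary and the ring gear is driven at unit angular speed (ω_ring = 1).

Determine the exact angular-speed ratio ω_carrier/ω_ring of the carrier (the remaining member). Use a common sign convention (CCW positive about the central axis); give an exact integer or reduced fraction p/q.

N_ring = 34 + 2·23 = 80
34(ω_s−ω_c) = −80(ω_r−ω_c),  ω_s=0, ω_r=1
34(0−ω_c) = −80(1−ω_c)  ⇒  114ω_c = 80  ⇒  ω_c = 40/57
ω_c/ω_r = 40/57

40/57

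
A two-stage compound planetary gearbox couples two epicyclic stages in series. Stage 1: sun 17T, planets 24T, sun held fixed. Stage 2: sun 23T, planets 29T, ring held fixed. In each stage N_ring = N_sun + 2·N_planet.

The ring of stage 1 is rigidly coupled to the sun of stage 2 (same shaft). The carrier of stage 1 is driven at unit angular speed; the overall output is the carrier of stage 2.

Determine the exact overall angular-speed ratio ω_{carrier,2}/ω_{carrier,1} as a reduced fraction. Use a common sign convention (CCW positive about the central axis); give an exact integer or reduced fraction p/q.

943/3380

Stage 1: N_ring = 17 + 2·24 = 65
Stage 1: 17(ω_s−ω_c) = −65(ω_r−ω_c),  ω_s=0, ω_c=1
Stage 1: ω_r = 1 − (17/65)(0−1) = 82/65
  ⇒ ω_r¹/ω_c¹ = 82/65
Stage 2: N_ring = 23 + 2·29 = 81
Stage 2: 23(ω_s−ω_c) = −81(ω_r−ω_c),  ω_r=0, ω_s=1
Stage 2: 23(1−ω_c) = −81(0−ω_c)  ⇒  104ω_c = 23  ⇒  ω_c = 23/104
  ⇒ ω_c²/ω_s² = 23/104
Coupling ω_s² = ω_r¹ ⇒ overall = 82/65 × 23/104 = 943/3380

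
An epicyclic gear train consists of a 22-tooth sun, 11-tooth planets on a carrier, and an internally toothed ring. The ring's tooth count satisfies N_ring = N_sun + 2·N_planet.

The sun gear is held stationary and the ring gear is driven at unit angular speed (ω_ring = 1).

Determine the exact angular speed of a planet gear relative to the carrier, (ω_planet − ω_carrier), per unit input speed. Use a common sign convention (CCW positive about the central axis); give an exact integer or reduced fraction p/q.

4/3

N_ring = 22 + 2·11 = 44
22(ω_s−ω_c) = −44(ω_r−ω_c),  ω_s=0, ω_r=1
22(0−ω_c) = −44(1−ω_c)  ⇒  66ω_c = 44  ⇒  ω_c = 2/3
sun–planet: 22·(0−2/3) = −11·(ω_p−ω_c)  ⇒  ω_p−ω_c = −(22/11)·(-2/3) = 4/3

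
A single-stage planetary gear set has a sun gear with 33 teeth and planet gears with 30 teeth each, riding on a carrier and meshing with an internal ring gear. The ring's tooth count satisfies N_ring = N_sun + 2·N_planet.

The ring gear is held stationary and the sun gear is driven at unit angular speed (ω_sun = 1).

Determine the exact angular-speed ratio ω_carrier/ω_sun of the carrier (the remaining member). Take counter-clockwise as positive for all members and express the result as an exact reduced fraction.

11/42

N_ring = 33 + 2·30 = 93
33(ω_s−ω_c) = −93(ω_r−ω_c),  ω_r=0, ω_s=1
33(1−ω_c) = −93(0−ω_c)  ⇒  126ω_c = 33  ⇒  ω_c = 11/42
ω_c/ω_s = 11/42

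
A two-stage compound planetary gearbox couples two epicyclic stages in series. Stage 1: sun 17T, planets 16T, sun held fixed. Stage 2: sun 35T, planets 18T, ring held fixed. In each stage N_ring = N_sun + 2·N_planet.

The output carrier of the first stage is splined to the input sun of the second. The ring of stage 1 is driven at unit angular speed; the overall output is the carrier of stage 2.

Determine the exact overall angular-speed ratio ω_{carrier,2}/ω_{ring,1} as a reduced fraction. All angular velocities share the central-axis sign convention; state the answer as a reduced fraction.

Stage 1: N_ring = 17 + 2·16 = 49
Stage 1: 17(ω_s−ω_c) = −49(ω_r−ω_c),  ω_s=0, ω_r=1
Stage 1: 17(0−ω_c) = −49(1−ω_c)  ⇒  66ω_c = 49  ⇒  ω_c = 49/66
  ⇒ ω_c¹/ω_r¹ = 49/66
Stage 2: N_ring = 35 + 2·18 = 71
Stage 2: 35(ω_s−ω_c) = −71(ω_r−ω_c),  ω_r=0, ω_s=1
Stage 2: 35(1−ω_c) = −71(0−ω_c)  ⇒  106ω_c = 35  ⇒  ω_c = 35/106
  ⇒ ω_c²/ω_s² = 35/106
Coupling ω_s² = ω_c¹ ⇒ overall = 49/66 × 35/106 = 1715/6996

1715/6996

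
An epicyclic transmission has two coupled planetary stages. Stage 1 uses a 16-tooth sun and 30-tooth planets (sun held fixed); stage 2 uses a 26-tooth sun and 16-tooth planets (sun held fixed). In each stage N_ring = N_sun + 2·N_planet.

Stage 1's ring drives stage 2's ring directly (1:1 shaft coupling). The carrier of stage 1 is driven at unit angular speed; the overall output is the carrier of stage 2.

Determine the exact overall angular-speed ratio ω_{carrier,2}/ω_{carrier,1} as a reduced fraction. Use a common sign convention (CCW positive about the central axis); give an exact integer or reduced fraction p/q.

667/798

Stage 1: N_ring = 16 + 2·30 = 76
Stage 1: 16(ω_s−ω_c) = −76(ω_r−ω_c),  ω_s=0, ω_c=1
Stage 1: ω_r = 1 − (16/76)(0−1) = 23/19
  ⇒ ω_r¹/ω_c¹ = 23/19
Stage 2: N_ring = 26 + 2·16 = 58
Stage 2: 26(ω_s−ω_c) = −58(ω_r−ω_c),  ω_s=0, ω_r=1
Stage 2: 26(0−ω_c) = −58(1−ω_c)  ⇒  84ω_c = 58  ⇒  ω_c = 29/42
  ⇒ ω_c²/ω_r² = 29/42
Coupling ω_r² = ω_r¹ ⇒ overall = 23/19 × 29/42 = 667/798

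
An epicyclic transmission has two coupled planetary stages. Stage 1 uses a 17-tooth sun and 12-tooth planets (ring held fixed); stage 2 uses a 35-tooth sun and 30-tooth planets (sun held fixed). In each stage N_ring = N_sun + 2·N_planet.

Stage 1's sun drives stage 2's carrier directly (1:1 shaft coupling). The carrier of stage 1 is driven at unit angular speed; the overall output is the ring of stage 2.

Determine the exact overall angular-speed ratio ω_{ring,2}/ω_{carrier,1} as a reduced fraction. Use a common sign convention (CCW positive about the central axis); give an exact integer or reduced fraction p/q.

Stage 1: N_ring = 17 + 2·12 = 41
Stage 1: 17(ω_s−ω_c) = −41(ω_r−ω_c),  ω_r=0, ω_c=1
Stage 1: ω_s = 1 − (41/17)(0−1) = 58/17
  ⇒ ω_s¹/ω_c¹ = 58/17
Stage 2: N_ring = 35 + 2·30 = 95
Stage 2: 35(ω_s−ω_c) = −95(ω_r−ω_c),  ω_s=0, ω_c=1
Stage 2: ω_r = 1 − (35/95)(0−1) = 26/19
  ⇒ ω_r²/ω_c² = 26/19
Coupling ω_c² = ω_s¹ ⇒ overall = 58/17 × 26/19 = 1508/323

1508/323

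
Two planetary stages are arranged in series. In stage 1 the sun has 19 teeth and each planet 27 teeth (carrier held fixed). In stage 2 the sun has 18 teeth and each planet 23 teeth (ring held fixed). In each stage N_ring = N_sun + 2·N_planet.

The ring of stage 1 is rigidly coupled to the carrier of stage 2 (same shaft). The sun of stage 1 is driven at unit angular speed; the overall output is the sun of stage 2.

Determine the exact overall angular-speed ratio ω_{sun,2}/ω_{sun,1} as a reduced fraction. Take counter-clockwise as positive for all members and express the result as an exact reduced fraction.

-779/657

Stage 1: N_ring = 19 + 2·27 = 73
Stage 1: 19(ω_s−ω_c) = −73(ω_r−ω_c),  ω_c=0, ω_s=1
Stage 1: ω_r = 0 − (19/73)(1−0) = -19/73
  ⇒ ω_r¹/ω_s¹ = -19/73
Stage 2: N_ring = 18 + 2·23 = 64
Stage 2: 18(ω_s−ω_c) = −64(ω_r−ω_c),  ω_r=0, ω_c=1
Stage 2: ω_s = 1 − (64/18)(0−1) = 41/9
  ⇒ ω_s²/ω_c² = 41/9
Coupling ω_c² = ω_r¹ ⇒ overall = -19/73 × 41/9 = -779/657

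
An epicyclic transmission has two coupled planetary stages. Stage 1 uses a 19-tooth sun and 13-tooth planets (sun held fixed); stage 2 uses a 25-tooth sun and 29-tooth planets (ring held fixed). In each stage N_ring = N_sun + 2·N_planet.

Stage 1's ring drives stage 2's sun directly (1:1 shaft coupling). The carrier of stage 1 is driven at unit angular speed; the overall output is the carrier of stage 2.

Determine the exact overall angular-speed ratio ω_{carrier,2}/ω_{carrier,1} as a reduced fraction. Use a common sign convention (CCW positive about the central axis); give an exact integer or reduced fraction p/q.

80/243

Stage 1: N_ring = 19 + 2·13 = 45
Stage 1: 19(ω_s−ω_c) = −45(ω_r−ω_c),  ω_s=0, ω_c=1
Stage 1: ω_r = 1 − (19/45)(0−1) = 64/45
  ⇒ ω_r¹/ω_c¹ = 64/45
Stage 2: N_ring = 25 + 2·29 = 83
Stage 2: 25(ω_s−ω_c) = −83(ω_r−ω_c),  ω_r=0, ω_s=1
Stage 2: 25(1−ω_c) = −83(0−ω_c)  ⇒  108ω_c = 25  ⇒  ω_c = 25/108
  ⇒ ω_c²/ω_s² = 25/108
Coupling ω_s² = ω_r¹ ⇒ overall = 64/45 × 25/108 = 80/243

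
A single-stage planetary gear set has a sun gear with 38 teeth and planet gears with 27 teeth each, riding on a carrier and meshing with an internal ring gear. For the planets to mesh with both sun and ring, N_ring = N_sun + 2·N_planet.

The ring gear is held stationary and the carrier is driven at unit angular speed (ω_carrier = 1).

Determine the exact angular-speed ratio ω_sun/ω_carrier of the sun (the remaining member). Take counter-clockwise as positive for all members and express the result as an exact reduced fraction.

N_ring = 38 + 2·27 = 92
38(ω_s−ω_c) = −92(ω_r−ω_c),  ω_r=0, ω_c=1
ω_s = 1 − (92/38)(0−1) = 65/19
ω_s/ω_c = 65/19

65/19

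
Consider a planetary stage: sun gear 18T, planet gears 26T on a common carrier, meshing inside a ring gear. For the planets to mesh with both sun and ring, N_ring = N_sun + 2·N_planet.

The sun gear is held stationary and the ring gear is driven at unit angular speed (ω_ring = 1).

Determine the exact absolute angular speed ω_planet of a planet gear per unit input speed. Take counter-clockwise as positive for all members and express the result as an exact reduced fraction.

35/26

N_ring = 18 + 2·26 = 70
18(ω_s−ω_c) = −70(ω_r−ω_c),  ω_s=0, ω_r=1
18(0−ω_c) = −70(1−ω_c)  ⇒  88ω_c = 70  ⇒  ω_c = 35/44
sun–planet: 18·(0−35/44) = −26·(ω_p−ω_c)  ⇒  ω_p−ω_c = −(18/26)·(-35/44) = 315/572
ω_p = 35/44 + 315/572 = 35/26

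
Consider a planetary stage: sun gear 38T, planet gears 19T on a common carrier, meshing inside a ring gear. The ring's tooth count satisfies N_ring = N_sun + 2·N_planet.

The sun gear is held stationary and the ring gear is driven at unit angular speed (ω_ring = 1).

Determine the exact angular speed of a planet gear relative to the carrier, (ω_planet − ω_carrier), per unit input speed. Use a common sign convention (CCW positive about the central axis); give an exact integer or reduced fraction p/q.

N_ring = 38 + 2·19 = 76
38(ω_s−ω_c) = −76(ω_r−ω_c),  ω_s=0, ω_r=1
38(0−ω_c) = −76(1−ω_c)  ⇒  114ω_c = 76  ⇒  ω_c = 2/3
sun–planet: 38·(0−2/3) = −19·(ω_p−ω_c)  ⇒  ω_p−ω_c = −(38/19)·(-2/3) = 4/3

4/3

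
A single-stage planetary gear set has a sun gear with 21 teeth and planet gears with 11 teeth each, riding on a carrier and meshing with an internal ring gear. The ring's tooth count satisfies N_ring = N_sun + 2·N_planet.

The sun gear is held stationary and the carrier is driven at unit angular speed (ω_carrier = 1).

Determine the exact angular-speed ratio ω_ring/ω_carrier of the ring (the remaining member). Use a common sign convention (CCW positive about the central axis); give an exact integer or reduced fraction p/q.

64/43

N_ring = 21 + 2·11 = 43
21(ω_s−ω_c) = −43(ω_r−ω_c),  ω_s=0, ω_c=1
ω_r = 1 − (21/43)(0−1) = 64/43
ω_r/ω_c = 64/43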